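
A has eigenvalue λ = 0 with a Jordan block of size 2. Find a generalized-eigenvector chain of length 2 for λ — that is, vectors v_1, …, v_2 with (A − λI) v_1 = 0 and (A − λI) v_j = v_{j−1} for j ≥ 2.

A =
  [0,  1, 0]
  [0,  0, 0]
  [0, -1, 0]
A Jordan chain for λ = 0 of length 2:
v_1 = (1, 0, -1)ᵀ
v_2 = (0, 1, 0)ᵀ

Let N = A − (0)·I. We want v_2 with N^2 v_2 = 0 but N^1 v_2 ≠ 0; then v_{j-1} := N · v_j for j = 2, …, 2.

Pick v_2 = (0, 1, 0)ᵀ.
Then v_1 = N · v_2 = (1, 0, -1)ᵀ.

Sanity check: (A − (0)·I) v_1 = (0, 0, 0)ᵀ = 0. ✓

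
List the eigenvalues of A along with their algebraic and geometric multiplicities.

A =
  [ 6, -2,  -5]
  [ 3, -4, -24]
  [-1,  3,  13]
λ = 5: alg = 3, geom = 1

Step 1 — factor the characteristic polynomial to read off the algebraic multiplicities:
  χ_A(x) = (x - 5)^3

Step 2 — compute geometric multiplicities via the rank-nullity identity g(λ) = n − rank(A − λI):
  rank(A − (5)·I) = 2, so dim ker(A − (5)·I) = n − 2 = 1

Summary:
  λ = 5: algebraic multiplicity = 3, geometric multiplicity = 1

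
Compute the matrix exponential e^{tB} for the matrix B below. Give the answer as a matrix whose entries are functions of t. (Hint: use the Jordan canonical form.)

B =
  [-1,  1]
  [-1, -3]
e^{tB} =
  [t*exp(-2*t) + exp(-2*t), t*exp(-2*t)]
  [-t*exp(-2*t), -t*exp(-2*t) + exp(-2*t)]

Strategy: write B = P · J · P⁻¹ where J is a Jordan canonical form, so e^{tB} = P · e^{tJ} · P⁻¹, and e^{tJ} can be computed block-by-block.

B has Jordan form
J =
  [-2,  1]
  [ 0, -2]
(up to reordering of blocks).

Per-block formulas:
  For a 2×2 Jordan block J_2(-2): exp(t · J_2(-2)) = e^(-2t)·(I + t·N), where N is the 2×2 nilpotent shift.

After assembling e^{tJ} and conjugating by P, we get:

e^{tB} =
  [t*exp(-2*t) + exp(-2*t), t*exp(-2*t)]
  [-t*exp(-2*t), -t*exp(-2*t) + exp(-2*t)]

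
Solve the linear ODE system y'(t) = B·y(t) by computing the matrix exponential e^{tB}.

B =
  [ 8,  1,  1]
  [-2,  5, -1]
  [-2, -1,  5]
e^{tB} =
  [2*t*exp(6*t) + exp(6*t), t*exp(6*t), t*exp(6*t)]
  [-2*t*exp(6*t), -t*exp(6*t) + exp(6*t), -t*exp(6*t)]
  [-2*t*exp(6*t), -t*exp(6*t), -t*exp(6*t) + exp(6*t)]

Strategy: write B = P · J · P⁻¹ where J is a Jordan canonical form, so e^{tB} = P · e^{tJ} · P⁻¹, and e^{tJ} can be computed block-by-block.

B has Jordan form
J =
  [6, 1, 0]
  [0, 6, 0]
  [0, 0, 6]
(up to reordering of blocks).

Per-block formulas:
  For a 2×2 Jordan block J_2(6): exp(t · J_2(6)) = e^(6t)·(I + t·N), where N is the 2×2 nilpotent shift.
  For a 1×1 block at λ = 6: exp(t · [6]) = [e^(6t)].

After assembling e^{tJ} and conjugating by P, we get:

e^{tB} =
  [2*t*exp(6*t) + exp(6*t), t*exp(6*t), t*exp(6*t)]
  [-2*t*exp(6*t), -t*exp(6*t) + exp(6*t), -t*exp(6*t)]
  [-2*t*exp(6*t), -t*exp(6*t), -t*exp(6*t) + exp(6*t)]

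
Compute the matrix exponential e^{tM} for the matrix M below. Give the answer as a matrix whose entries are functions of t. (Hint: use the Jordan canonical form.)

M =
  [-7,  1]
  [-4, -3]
e^{tM} =
  [-2*t*exp(-5*t) + exp(-5*t), t*exp(-5*t)]
  [-4*t*exp(-5*t), 2*t*exp(-5*t) + exp(-5*t)]

Strategy: write M = P · J · P⁻¹ where J is a Jordan canonical form, so e^{tM} = P · e^{tJ} · P⁻¹, and e^{tJ} can be computed block-by-block.

M has Jordan form
J =
  [-5,  1]
  [ 0, -5]
(up to reordering of blocks).

Per-block formulas:
  For a 2×2 Jordan block J_2(-5): exp(t · J_2(-5)) = e^(-5t)·(I + t·N), where N is the 2×2 nilpotent shift.

After assembling e^{tJ} and conjugating by P, we get:

e^{tM} =
  [-2*t*exp(-5*t) + exp(-5*t), t*exp(-5*t)]
  [-4*t*exp(-5*t), 2*t*exp(-5*t) + exp(-5*t)]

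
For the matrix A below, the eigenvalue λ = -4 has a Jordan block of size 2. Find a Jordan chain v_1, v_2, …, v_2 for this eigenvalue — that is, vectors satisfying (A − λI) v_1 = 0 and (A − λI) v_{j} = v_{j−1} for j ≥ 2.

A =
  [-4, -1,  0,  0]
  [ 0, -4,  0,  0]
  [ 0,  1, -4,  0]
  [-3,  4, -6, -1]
A Jordan chain for λ = -4 of length 2:
v_1 = (-1, 0, 1, 1)ᵀ
v_2 = (1, 1, 0, 0)ᵀ

Let N = A − (-4)·I. We want v_2 with N^2 v_2 = 0 but N^1 v_2 ≠ 0; then v_{j-1} := N · v_j for j = 2, …, 2.

Pick v_2 = (1, 1, 0, 0)ᵀ.
Then v_1 = N · v_2 = (-1, 0, 1, 1)ᵀ.

Sanity check: (A − (-4)·I) v_1 = (0, 0, 0, 0)ᵀ = 0. ✓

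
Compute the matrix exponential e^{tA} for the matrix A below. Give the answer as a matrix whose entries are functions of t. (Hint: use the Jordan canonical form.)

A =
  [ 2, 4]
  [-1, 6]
e^{tA} =
  [-2*t*exp(4*t) + exp(4*t), 4*t*exp(4*t)]
  [-t*exp(4*t), 2*t*exp(4*t) + exp(4*t)]

Strategy: write A = P · J · P⁻¹ where J is a Jordan canonical form, so e^{tA} = P · e^{tJ} · P⁻¹, and e^{tJ} can be computed block-by-block.

A has Jordan form
J =
  [4, 1]
  [0, 4]
(up to reordering of blocks).

Per-block formulas:
  For a 2×2 Jordan block J_2(4): exp(t · J_2(4)) = e^(4t)·(I + t·N), where N is the 2×2 nilpotent shift.

After assembling e^{tJ} and conjugating by P, we get:

e^{tA} =
  [-2*t*exp(4*t) + exp(4*t), 4*t*exp(4*t)]
  [-t*exp(4*t), 2*t*exp(4*t) + exp(4*t)]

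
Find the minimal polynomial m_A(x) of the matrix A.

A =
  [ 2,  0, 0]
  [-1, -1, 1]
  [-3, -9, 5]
x^2 - 4*x + 4

The characteristic polynomial is χ_A(x) = (x - 2)^3, so the eigenvalues are known. The minimal polynomial is
  m_A(x) = Π_λ (x − λ)^{k_λ}
where k_λ is the size of the *largest* Jordan block for λ (equivalently, the smallest k with (A − λI)^k v = 0 for every generalised eigenvector v of λ).

  λ = 2: largest Jordan block has size 2, contributing (x − 2)^2

So m_A(x) = (x - 2)^2 = x^2 - 4*x + 4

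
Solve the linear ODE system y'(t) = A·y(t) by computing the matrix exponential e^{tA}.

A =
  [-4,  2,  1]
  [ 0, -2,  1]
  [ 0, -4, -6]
e^{tA} =
  [exp(-4*t), 2*t*exp(-4*t), t*exp(-4*t)]
  [0, 2*t*exp(-4*t) + exp(-4*t), t*exp(-4*t)]
  [0, -4*t*exp(-4*t), -2*t*exp(-4*t) + exp(-4*t)]

Strategy: write A = P · J · P⁻¹ where J is a Jordan canonical form, so e^{tA} = P · e^{tJ} · P⁻¹, and e^{tJ} can be computed block-by-block.

A has Jordan form
J =
  [-4,  1,  0]
  [ 0, -4,  0]
  [ 0,  0, -4]
(up to reordering of blocks).

Per-block formulas:
  For a 1×1 block at λ = -4: exp(t · [-4]) = [e^(-4t)].
  For a 2×2 Jordan block J_2(-4): exp(t · J_2(-4)) = e^(-4t)·(I + t·N), where N is the 2×2 nilpotent shift.

After assembling e^{tJ} and conjugating by P, we get:

e^{tA} =
  [exp(-4*t), 2*t*exp(-4*t), t*exp(-4*t)]
  [0, 2*t*exp(-4*t) + exp(-4*t), t*exp(-4*t)]
  [0, -4*t*exp(-4*t), -2*t*exp(-4*t) + exp(-4*t)]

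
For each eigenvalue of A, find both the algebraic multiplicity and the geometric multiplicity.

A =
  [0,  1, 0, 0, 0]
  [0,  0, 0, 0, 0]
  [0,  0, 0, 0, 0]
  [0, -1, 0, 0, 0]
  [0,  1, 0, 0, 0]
λ = 0: alg = 5, geom = 4

Step 1 — factor the characteristic polynomial to read off the algebraic multiplicities:
  χ_A(x) = x^5

Step 2 — compute geometric multiplicities via the rank-nullity identity g(λ) = n − rank(A − λI):
  rank(A − (0)·I) = 1, so dim ker(A − (0)·I) = n − 1 = 4

Summary:
  λ = 0: algebraic multiplicity = 5, geometric multiplicity = 4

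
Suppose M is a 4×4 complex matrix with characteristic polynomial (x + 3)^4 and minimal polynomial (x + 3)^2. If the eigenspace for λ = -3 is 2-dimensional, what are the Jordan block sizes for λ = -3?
Block sizes for λ = -3: [2, 2]

Step 1 — from the characteristic polynomial, algebraic multiplicity of λ = -3 is 4. From dim ker(M − (-3)·I) = 2, there are exactly 2 Jordan blocks for λ = -3.
Step 2 — from the minimal polynomial, the factor (x + 3)^2 tells us the largest block for λ = -3 has size 2.
Step 3 — with total size 4, 2 blocks, and largest block 2, the block sizes (in nonincreasing order) are [2, 2].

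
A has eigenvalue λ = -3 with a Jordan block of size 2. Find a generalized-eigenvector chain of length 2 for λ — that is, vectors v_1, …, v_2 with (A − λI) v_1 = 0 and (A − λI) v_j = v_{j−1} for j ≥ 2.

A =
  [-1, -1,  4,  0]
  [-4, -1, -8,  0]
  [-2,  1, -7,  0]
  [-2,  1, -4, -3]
A Jordan chain for λ = -3 of length 2:
v_1 = (2, -4, -2, -2)ᵀ
v_2 = (1, 0, 0, 0)ᵀ

Let N = A − (-3)·I. We want v_2 with N^2 v_2 = 0 but N^1 v_2 ≠ 0; then v_{j-1} := N · v_j for j = 2, …, 2.

Pick v_2 = (1, 0, 0, 0)ᵀ.
Then v_1 = N · v_2 = (2, -4, -2, -2)ᵀ.

Sanity check: (A − (-3)·I) v_1 = (0, 0, 0, 0)ᵀ = 0. ✓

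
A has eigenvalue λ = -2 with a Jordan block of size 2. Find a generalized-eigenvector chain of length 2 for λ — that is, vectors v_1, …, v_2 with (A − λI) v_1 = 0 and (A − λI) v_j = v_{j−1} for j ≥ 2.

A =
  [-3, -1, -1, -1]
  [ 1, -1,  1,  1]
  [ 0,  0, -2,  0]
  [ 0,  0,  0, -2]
A Jordan chain for λ = -2 of length 2:
v_1 = (-1, 1, 0, 0)ᵀ
v_2 = (1, 0, 0, 0)ᵀ

Let N = A − (-2)·I. We want v_2 with N^2 v_2 = 0 but N^1 v_2 ≠ 0; then v_{j-1} := N · v_j for j = 2, …, 2.

Pick v_2 = (1, 0, 0, 0)ᵀ.
Then v_1 = N · v_2 = (-1, 1, 0, 0)ᵀ.

Sanity check: (A − (-2)·I) v_1 = (0, 0, 0, 0)ᵀ = 0. ✓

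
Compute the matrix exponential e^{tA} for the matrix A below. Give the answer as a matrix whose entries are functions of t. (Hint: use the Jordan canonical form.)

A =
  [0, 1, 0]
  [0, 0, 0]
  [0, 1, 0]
e^{tA} =
  [1, t, 0]
  [0, 1, 0]
  [0, t, 1]

Strategy: write A = P · J · P⁻¹ where J is a Jordan canonical form, so e^{tA} = P · e^{tJ} · P⁻¹, and e^{tJ} can be computed block-by-block.

A has Jordan form
J =
  [0, 1, 0]
  [0, 0, 0]
  [0, 0, 0]
(up to reordering of blocks).

Per-block formulas:
  For a 1×1 block at λ = 0: exp(t · [0]) = [e^(0t)].
  For a 2×2 Jordan block J_2(0): exp(t · J_2(0)) = e^(0t)·(I + t·N), where N is the 2×2 nilpotent shift.

After assembling e^{tJ} and conjugating by P, we get:

e^{tA} =
  [1, t, 0]
  [0, 1, 0]
  [0, t, 1]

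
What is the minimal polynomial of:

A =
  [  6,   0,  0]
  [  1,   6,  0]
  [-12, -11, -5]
x^3 - 7*x^2 - 24*x + 180

The characteristic polynomial is χ_A(x) = (x - 6)^2*(x + 5), so the eigenvalues are known. The minimal polynomial is
  m_A(x) = Π_λ (x − λ)^{k_λ}
where k_λ is the size of the *largest* Jordan block for λ (equivalently, the smallest k with (A − λI)^k v = 0 for every generalised eigenvector v of λ).

  λ = -5: largest Jordan block has size 1, contributing (x + 5)
  λ = 6: largest Jordan block has size 2, contributing (x − 6)^2

So m_A(x) = (x - 6)^2*(x + 5) = x^3 - 7*x^2 - 24*x + 180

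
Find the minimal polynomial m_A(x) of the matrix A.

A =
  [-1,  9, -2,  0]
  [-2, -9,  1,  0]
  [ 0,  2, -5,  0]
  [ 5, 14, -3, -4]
x^4 + 19*x^3 + 135*x^2 + 425*x + 500

The characteristic polynomial is χ_A(x) = (x + 4)*(x + 5)^3, so the eigenvalues are known. The minimal polynomial is
  m_A(x) = Π_λ (x − λ)^{k_λ}
where k_λ is the size of the *largest* Jordan block for λ (equivalently, the smallest k with (A − λI)^k v = 0 for every generalised eigenvector v of λ).

  λ = -5: largest Jordan block has size 3, contributing (x + 5)^3
  λ = -4: largest Jordan block has size 1, contributing (x + 4)

So m_A(x) = (x + 4)*(x + 5)^3 = x^4 + 19*x^3 + 135*x^2 + 425*x + 500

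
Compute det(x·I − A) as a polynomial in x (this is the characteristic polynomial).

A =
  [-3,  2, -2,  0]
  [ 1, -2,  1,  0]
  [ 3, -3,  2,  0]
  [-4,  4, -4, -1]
x^4 + 4*x^3 + 6*x^2 + 4*x + 1

Expanding det(x·I − A) (e.g. by cofactor expansion or by noting that A is similar to its Jordan form J, which has the same characteristic polynomial as A) gives
  χ_A(x) = x^4 + 4*x^3 + 6*x^2 + 4*x + 1
which factors as (x + 1)^4. The eigenvalues (with algebraic multiplicities) are λ = -1 with multiplicity 4.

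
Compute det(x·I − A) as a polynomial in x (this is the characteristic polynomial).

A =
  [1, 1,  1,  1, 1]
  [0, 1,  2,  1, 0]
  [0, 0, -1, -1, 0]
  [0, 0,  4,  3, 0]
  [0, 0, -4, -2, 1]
x^5 - 5*x^4 + 10*x^3 - 10*x^2 + 5*x - 1

Expanding det(x·I − A) (e.g. by cofactor expansion or by noting that A is similar to its Jordan form J, which has the same characteristic polynomial as A) gives
  χ_A(x) = x^5 - 5*x^4 + 10*x^3 - 10*x^2 + 5*x - 1
which factors as (x - 1)^5. The eigenvalues (with algebraic multiplicities) are λ = 1 with multiplicity 5.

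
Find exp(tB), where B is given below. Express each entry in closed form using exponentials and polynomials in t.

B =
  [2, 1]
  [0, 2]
e^{tB} =
  [exp(2*t), t*exp(2*t)]
  [0, exp(2*t)]

Strategy: write B = P · J · P⁻¹ where J is a Jordan canonical form, so e^{tB} = P · e^{tJ} · P⁻¹, and e^{tJ} can be computed block-by-block.

B has Jordan form
J =
  [2, 1]
  [0, 2]
(up to reordering of blocks).

Per-block formulas:
  For a 2×2 Jordan block J_2(2): exp(t · J_2(2)) = e^(2t)·(I + t·N), where N is the 2×2 nilpotent shift.

After assembling e^{tJ} and conjugating by P, we get:

e^{tB} =
  [exp(2*t), t*exp(2*t)]
  [0, exp(2*t)]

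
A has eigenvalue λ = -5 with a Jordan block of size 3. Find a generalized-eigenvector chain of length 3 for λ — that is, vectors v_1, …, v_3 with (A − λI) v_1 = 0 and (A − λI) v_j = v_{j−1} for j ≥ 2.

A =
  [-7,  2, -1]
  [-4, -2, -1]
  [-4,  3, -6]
A Jordan chain for λ = -5 of length 3:
v_1 = (-1, -2, -2)ᵀ
v_2 = (2, 3, 3)ᵀ
v_3 = (0, 1, 0)ᵀ

Let N = A − (-5)·I. We want v_3 with N^3 v_3 = 0 but N^2 v_3 ≠ 0; then v_{j-1} := N · v_j for j = 3, …, 2.

Pick v_3 = (0, 1, 0)ᵀ.
Then v_2 = N · v_3 = (2, 3, 3)ᵀ.
Then v_1 = N · v_2 = (-1, -2, -2)ᵀ.

Sanity check: (A − (-5)·I) v_1 = (0, 0, 0)ᵀ = 0. ✓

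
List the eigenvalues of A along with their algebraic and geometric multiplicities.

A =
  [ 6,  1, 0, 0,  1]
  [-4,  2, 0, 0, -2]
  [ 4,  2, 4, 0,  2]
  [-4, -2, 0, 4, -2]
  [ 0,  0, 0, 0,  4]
λ = 4: alg = 5, geom = 4

Step 1 — factor the characteristic polynomial to read off the algebraic multiplicities:
  χ_A(x) = (x - 4)^5

Step 2 — compute geometric multiplicities via the rank-nullity identity g(λ) = n − rank(A − λI):
  rank(A − (4)·I) = 1, so dim ker(A − (4)·I) = n − 1 = 4

Summary:
  λ = 4: algebraic multiplicity = 5, geometric multiplicity = 4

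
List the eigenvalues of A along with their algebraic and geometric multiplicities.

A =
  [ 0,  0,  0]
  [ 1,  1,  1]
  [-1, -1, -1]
λ = 0: alg = 3, geom = 2

Step 1 — factor the characteristic polynomial to read off the algebraic multiplicities:
  χ_A(x) = x^3

Step 2 — compute geometric multiplicities via the rank-nullity identity g(λ) = n − rank(A − λI):
  rank(A − (0)·I) = 1, so dim ker(A − (0)·I) = n − 1 = 2

Summary:
  λ = 0: algebraic multiplicity = 3, geometric multiplicity = 2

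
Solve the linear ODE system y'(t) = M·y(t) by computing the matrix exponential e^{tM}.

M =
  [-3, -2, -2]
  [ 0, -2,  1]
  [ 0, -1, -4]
e^{tM} =
  [exp(-3*t), -2*t*exp(-3*t), -2*t*exp(-3*t)]
  [0, t*exp(-3*t) + exp(-3*t), t*exp(-3*t)]
  [0, -t*exp(-3*t), -t*exp(-3*t) + exp(-3*t)]

Strategy: write M = P · J · P⁻¹ where J is a Jordan canonical form, so e^{tM} = P · e^{tJ} · P⁻¹, and e^{tJ} can be computed block-by-block.

M has Jordan form
J =
  [-3,  1,  0]
  [ 0, -3,  0]
  [ 0,  0, -3]
(up to reordering of blocks).

Per-block formulas:
  For a 2×2 Jordan block J_2(-3): exp(t · J_2(-3)) = e^(-3t)·(I + t·N), where N is the 2×2 nilpotent shift.
  For a 1×1 block at λ = -3: exp(t · [-3]) = [e^(-3t)].

After assembling e^{tJ} and conjugating by P, we get:

e^{tM} =
  [exp(-3*t), -2*t*exp(-3*t), -2*t*exp(-3*t)]
  [0, t*exp(-3*t) + exp(-3*t), t*exp(-3*t)]
  [0, -t*exp(-3*t), -t*exp(-3*t) + exp(-3*t)]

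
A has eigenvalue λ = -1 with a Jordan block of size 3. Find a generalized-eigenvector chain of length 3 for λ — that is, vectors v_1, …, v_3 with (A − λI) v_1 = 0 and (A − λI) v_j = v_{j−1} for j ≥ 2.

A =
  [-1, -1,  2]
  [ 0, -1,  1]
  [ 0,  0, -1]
A Jordan chain for λ = -1 of length 3:
v_1 = (-1, 0, 0)ᵀ
v_2 = (2, 1, 0)ᵀ
v_3 = (0, 0, 1)ᵀ

Let N = A − (-1)·I. We want v_3 with N^3 v_3 = 0 but N^2 v_3 ≠ 0; then v_{j-1} := N · v_j for j = 3, …, 2.

Pick v_3 = (0, 0, 1)ᵀ.
Then v_2 = N · v_3 = (2, 1, 0)ᵀ.
Then v_1 = N · v_2 = (-1, 0, 0)ᵀ.

Sanity check: (A − (-1)·I) v_1 = (0, 0, 0)ᵀ = 0. ✓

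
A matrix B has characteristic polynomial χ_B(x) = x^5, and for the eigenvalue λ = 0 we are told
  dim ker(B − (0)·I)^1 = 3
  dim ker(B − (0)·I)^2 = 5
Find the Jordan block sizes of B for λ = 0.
Block sizes for λ = 0: [2, 2, 1]

From the dimensions of kernels of powers, the number of Jordan blocks of size at least j is d_j − d_{j−1} where d_j = dim ker(N^j) (with d_0 = 0). Computing the differences gives [3, 2].
The number of blocks of size exactly k is (#blocks of size ≥ k) − (#blocks of size ≥ k + 1), so the partition is: 1 block(s) of size 1, 2 block(s) of size 2.
In nonincreasing order the block sizes are [2, 2, 1].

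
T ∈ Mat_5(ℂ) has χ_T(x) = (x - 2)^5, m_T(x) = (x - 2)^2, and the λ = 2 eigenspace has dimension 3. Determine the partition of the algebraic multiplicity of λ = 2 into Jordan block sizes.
Block sizes for λ = 2: [2, 2, 1]

Step 1 — from the characteristic polynomial, algebraic multiplicity of λ = 2 is 5. From dim ker(T − (2)·I) = 3, there are exactly 3 Jordan blocks for λ = 2.
Step 2 — from the minimal polynomial, the factor (x − 2)^2 tells us the largest block for λ = 2 has size 2.
Step 3 — with total size 5, 3 blocks, and largest block 2, the block sizes (in nonincreasing order) are [2, 2, 1].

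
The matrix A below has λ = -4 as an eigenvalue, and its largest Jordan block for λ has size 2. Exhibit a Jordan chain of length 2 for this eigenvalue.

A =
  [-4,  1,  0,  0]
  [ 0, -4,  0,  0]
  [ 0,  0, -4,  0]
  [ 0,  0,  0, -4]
A Jordan chain for λ = -4 of length 2:
v_1 = (1, 0, 0, 0)ᵀ
v_2 = (0, 1, 0, 0)ᵀ

Let N = A − (-4)·I. We want v_2 with N^2 v_2 = 0 but N^1 v_2 ≠ 0; then v_{j-1} := N · v_j for j = 2, …, 2.

Pick v_2 = (0, 1, 0, 0)ᵀ.
Then v_1 = N · v_2 = (1, 0, 0, 0)ᵀ.

Sanity check: (A − (-4)·I) v_1 = (0, 0, 0, 0)ᵀ = 0. ✓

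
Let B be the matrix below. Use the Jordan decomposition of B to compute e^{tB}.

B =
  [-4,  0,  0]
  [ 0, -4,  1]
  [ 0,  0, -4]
e^{tB} =
  [exp(-4*t), 0, 0]
  [0, exp(-4*t), t*exp(-4*t)]
  [0, 0, exp(-4*t)]

Strategy: write B = P · J · P⁻¹ where J is a Jordan canonical form, so e^{tB} = P · e^{tJ} · P⁻¹, and e^{tJ} can be computed block-by-block.

B has Jordan form
J =
  [-4,  1,  0]
  [ 0, -4,  0]
  [ 0,  0, -4]
(up to reordering of blocks).

Per-block formulas:
  For a 2×2 Jordan block J_2(-4): exp(t · J_2(-4)) = e^(-4t)·(I + t·N), where N is the 2×2 nilpotent shift.
  For a 1×1 block at λ = -4: exp(t · [-4]) = [e^(-4t)].

After assembling e^{tJ} and conjugating by P, we get:

e^{tB} =
  [exp(-4*t), 0, 0]
  [0, exp(-4*t), t*exp(-4*t)]
  [0, 0, exp(-4*t)]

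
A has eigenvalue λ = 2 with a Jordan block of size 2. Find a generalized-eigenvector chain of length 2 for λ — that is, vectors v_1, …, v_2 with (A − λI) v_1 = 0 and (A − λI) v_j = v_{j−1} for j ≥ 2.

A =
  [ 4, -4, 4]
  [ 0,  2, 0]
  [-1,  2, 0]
A Jordan chain for λ = 2 of length 2:
v_1 = (2, 0, -1)ᵀ
v_2 = (1, 0, 0)ᵀ

Let N = A − (2)·I. We want v_2 with N^2 v_2 = 0 but N^1 v_2 ≠ 0; then v_{j-1} := N · v_j for j = 2, …, 2.

Pick v_2 = (1, 0, 0)ᵀ.
Then v_1 = N · v_2 = (2, 0, -1)ᵀ.

Sanity check: (A − (2)·I) v_1 = (0, 0, 0)ᵀ = 0. ✓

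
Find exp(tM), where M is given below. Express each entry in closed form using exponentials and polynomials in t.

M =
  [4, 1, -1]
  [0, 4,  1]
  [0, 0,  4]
e^{tM} =
  [exp(4*t), t*exp(4*t), t^2*exp(4*t)/2 - t*exp(4*t)]
  [0, exp(4*t), t*exp(4*t)]
  [0, 0, exp(4*t)]

Strategy: write M = P · J · P⁻¹ where J is a Jordan canonical form, so e^{tM} = P · e^{tJ} · P⁻¹, and e^{tJ} can be computed block-by-block.

M has Jordan form
J =
  [4, 1, 0]
  [0, 4, 1]
  [0, 0, 4]
(up to reordering of blocks).

Per-block formulas:
  For a 3×3 Jordan block J_3(4): exp(t · J_3(4)) = e^(4t)·(I + t·N + (t^2/2)·N^2), where N is the 3×3 nilpotent shift.

After assembling e^{tJ} and conjugating by P, we get:

e^{tM} =
  [exp(4*t), t*exp(4*t), t^2*exp(4*t)/2 - t*exp(4*t)]
  [0, exp(4*t), t*exp(4*t)]
  [0, 0, exp(4*t)]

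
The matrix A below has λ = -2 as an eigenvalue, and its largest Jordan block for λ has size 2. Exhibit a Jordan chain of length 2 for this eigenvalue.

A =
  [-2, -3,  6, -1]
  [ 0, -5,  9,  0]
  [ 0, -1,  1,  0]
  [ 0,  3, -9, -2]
A Jordan chain for λ = -2 of length 2:
v_1 = (-3, -3, -1, 3)ᵀ
v_2 = (0, 1, 0, 0)ᵀ

Let N = A − (-2)·I. We want v_2 with N^2 v_2 = 0 but N^1 v_2 ≠ 0; then v_{j-1} := N · v_j for j = 2, …, 2.

Pick v_2 = (0, 1, 0, 0)ᵀ.
Then v_1 = N · v_2 = (-3, -3, -1, 3)ᵀ.

Sanity check: (A − (-2)·I) v_1 = (0, 0, 0, 0)ᵀ = 0. ✓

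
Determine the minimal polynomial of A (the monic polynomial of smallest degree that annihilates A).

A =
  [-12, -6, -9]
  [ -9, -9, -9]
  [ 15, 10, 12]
x^2 + 6*x + 9

The characteristic polynomial is χ_A(x) = (x + 3)^3, so the eigenvalues are known. The minimal polynomial is
  m_A(x) = Π_λ (x − λ)^{k_λ}
where k_λ is the size of the *largest* Jordan block for λ (equivalently, the smallest k with (A − λI)^k v = 0 for every generalised eigenvector v of λ).

  λ = -3: largest Jordan block has size 2, contributing (x + 3)^2

So m_A(x) = (x + 3)^2 = x^2 + 6*x + 9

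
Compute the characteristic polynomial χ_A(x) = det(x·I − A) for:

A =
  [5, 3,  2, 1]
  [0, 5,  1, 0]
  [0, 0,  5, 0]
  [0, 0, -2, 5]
x^4 - 20*x^3 + 150*x^2 - 500*x + 625

Expanding det(x·I − A) (e.g. by cofactor expansion or by noting that A is similar to its Jordan form J, which has the same characteristic polynomial as A) gives
  χ_A(x) = x^4 - 20*x^3 + 150*x^2 - 500*x + 625
which factors as (x - 5)^4. The eigenvalues (with algebraic multiplicities) are λ = 5 with multiplicity 4.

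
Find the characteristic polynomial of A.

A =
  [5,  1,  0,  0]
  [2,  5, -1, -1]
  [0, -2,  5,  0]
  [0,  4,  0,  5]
x^4 - 20*x^3 + 150*x^2 - 500*x + 625

Expanding det(x·I − A) (e.g. by cofactor expansion or by noting that A is similar to its Jordan form J, which has the same characteristic polynomial as A) gives
  χ_A(x) = x^4 - 20*x^3 + 150*x^2 - 500*x + 625
which factors as (x - 5)^4. The eigenvalues (with algebraic multiplicities) are λ = 5 with multiplicity 4.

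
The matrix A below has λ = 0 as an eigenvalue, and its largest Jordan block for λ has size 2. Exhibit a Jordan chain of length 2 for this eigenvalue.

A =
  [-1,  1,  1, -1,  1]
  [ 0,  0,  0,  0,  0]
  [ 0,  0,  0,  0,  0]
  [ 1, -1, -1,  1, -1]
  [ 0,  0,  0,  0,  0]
A Jordan chain for λ = 0 of length 2:
v_1 = (-1, 0, 0, 1, 0)ᵀ
v_2 = (1, 0, 0, 0, 0)ᵀ

Let N = A − (0)·I. We want v_2 with N^2 v_2 = 0 but N^1 v_2 ≠ 0; then v_{j-1} := N · v_j for j = 2, …, 2.

Pick v_2 = (1, 0, 0, 0, 0)ᵀ.
Then v_1 = N · v_2 = (-1, 0, 0, 1, 0)ᵀ.

Sanity check: (A − (0)·I) v_1 = (0, 0, 0, 0, 0)ᵀ = 0. ✓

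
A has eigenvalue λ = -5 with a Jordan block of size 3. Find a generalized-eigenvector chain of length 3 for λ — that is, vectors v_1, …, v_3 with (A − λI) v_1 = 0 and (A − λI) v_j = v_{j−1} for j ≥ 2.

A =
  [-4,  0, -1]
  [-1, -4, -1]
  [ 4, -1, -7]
A Jordan chain for λ = -5 of length 3:
v_1 = (-3, -6, -3)ᵀ
v_2 = (1, -1, 4)ᵀ
v_3 = (1, 0, 0)ᵀ

Let N = A − (-5)·I. We want v_3 with N^3 v_3 = 0 but N^2 v_3 ≠ 0; then v_{j-1} := N · v_j for j = 3, …, 2.

Pick v_3 = (1, 0, 0)ᵀ.
Then v_2 = N · v_3 = (1, -1, 4)ᵀ.
Then v_1 = N · v_2 = (-3, -6, -3)ᵀ.

Sanity check: (A − (-5)·I) v_1 = (0, 0, 0)ᵀ = 0. ✓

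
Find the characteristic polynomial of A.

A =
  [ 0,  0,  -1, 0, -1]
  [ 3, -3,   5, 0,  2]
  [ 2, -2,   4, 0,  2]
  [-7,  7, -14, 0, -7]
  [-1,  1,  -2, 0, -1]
x^5

Expanding det(x·I − A) (e.g. by cofactor expansion or by noting that A is similar to its Jordan form J, which has the same characteristic polynomial as A) gives
  χ_A(x) = x^5
which factors as x^5. The eigenvalues (with algebraic multiplicities) are λ = 0 with multiplicity 5.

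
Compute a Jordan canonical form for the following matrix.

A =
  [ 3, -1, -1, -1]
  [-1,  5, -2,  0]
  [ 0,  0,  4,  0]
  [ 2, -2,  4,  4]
J_3(4) ⊕ J_1(4)

The characteristic polynomial is
  det(x·I − A) = x^4 - 16*x^3 + 96*x^2 - 256*x + 256 = (x - 4)^4

Eigenvalues and multiplicities (the geometric multiplicity of λ is n − rank(A − λI), which equals the number of Jordan blocks for λ):
  λ = 4: algebraic multiplicity = 4, geometric multiplicity = 2

Determining the block sizes for each eigenvalue:
  λ = 4: with am = 4 and gm = 2, the partition is not yet determined (e.g. several partitions of 4 into 2 parts exist). Let N = A − (4)·I. Computing rank(N^1) = 2, rank(N^2) = 1, rank(N^3) = 0; the number of blocks of size ≥ j is rank(N^{j−1}) − rank(N^j), giving [2, 1, 1]. So we have 1 block(s) of size 3, 1 block(s) of size 1 → block sizes [3, 1]

Assembling the blocks gives a Jordan form
J =
  [4, 1, 0, 0]
  [0, 4, 1, 0]
  [0, 0, 4, 0]
  [0, 0, 0, 4]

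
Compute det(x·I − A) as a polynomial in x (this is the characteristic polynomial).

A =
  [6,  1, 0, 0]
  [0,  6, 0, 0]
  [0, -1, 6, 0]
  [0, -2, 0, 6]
x^4 - 24*x^3 + 216*x^2 - 864*x + 1296

Expanding det(x·I − A) (e.g. by cofactor expansion or by noting that A is similar to its Jordan form J, which has the same characteristic polynomial as A) gives
  χ_A(x) = x^4 - 24*x^3 + 216*x^2 - 864*x + 1296
which factors as (x - 6)^4. The eigenvalues (with algebraic multiplicities) are λ = 6 with multiplicity 4.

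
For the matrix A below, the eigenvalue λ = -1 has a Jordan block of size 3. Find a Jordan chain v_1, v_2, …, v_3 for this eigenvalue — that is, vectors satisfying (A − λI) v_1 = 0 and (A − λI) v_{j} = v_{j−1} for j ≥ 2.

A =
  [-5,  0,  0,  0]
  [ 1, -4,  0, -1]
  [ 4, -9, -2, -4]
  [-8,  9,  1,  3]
A Jordan chain for λ = -1 of length 3:
v_1 = (0, -1, -3, 3)ᵀ
v_2 = (0, 0, -1, 1)ᵀ
v_3 = (0, 0, 1, 0)ᵀ

Let N = A − (-1)·I. We want v_3 with N^3 v_3 = 0 but N^2 v_3 ≠ 0; then v_{j-1} := N · v_j for j = 3, …, 2.

Pick v_3 = (0, 0, 1, 0)ᵀ.
Then v_2 = N · v_3 = (0, 0, -1, 1)ᵀ.
Then v_1 = N · v_2 = (0, -1, -3, 3)ᵀ.

Sanity check: (A − (-1)·I) v_1 = (0, 0, 0, 0)ᵀ = 0. ✓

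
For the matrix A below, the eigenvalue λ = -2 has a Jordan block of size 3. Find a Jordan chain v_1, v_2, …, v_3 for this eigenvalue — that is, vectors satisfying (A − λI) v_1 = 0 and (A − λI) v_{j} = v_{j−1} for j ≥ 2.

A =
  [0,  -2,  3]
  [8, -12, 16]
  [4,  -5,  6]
A Jordan chain for λ = -2 of length 3:
v_1 = (1, 4, 2)ᵀ
v_2 = (-2, -10, -5)ᵀ
v_3 = (0, 1, 0)ᵀ

Let N = A − (-2)·I. We want v_3 with N^3 v_3 = 0 but N^2 v_3 ≠ 0; then v_{j-1} := N · v_j for j = 3, …, 2.

Pick v_3 = (0, 1, 0)ᵀ.
Then v_2 = N · v_3 = (-2, -10, -5)ᵀ.
Then v_1 = N · v_2 = (1, 4, 2)ᵀ.

Sanity check: (A − (-2)·I) v_1 = (0, 0, 0)ᵀ = 0. ✓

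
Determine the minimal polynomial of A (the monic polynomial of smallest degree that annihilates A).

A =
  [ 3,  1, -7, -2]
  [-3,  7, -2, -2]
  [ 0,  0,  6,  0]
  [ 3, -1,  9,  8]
x^3 - 18*x^2 + 108*x - 216

The characteristic polynomial is χ_A(x) = (x - 6)^4, so the eigenvalues are known. The minimal polynomial is
  m_A(x) = Π_λ (x − λ)^{k_λ}
where k_λ is the size of the *largest* Jordan block for λ (equivalently, the smallest k with (A − λI)^k v = 0 for every generalised eigenvector v of λ).

  λ = 6: largest Jordan block has size 3, contributing (x − 6)^3

So m_A(x) = (x - 6)^3 = x^3 - 18*x^2 + 108*x - 216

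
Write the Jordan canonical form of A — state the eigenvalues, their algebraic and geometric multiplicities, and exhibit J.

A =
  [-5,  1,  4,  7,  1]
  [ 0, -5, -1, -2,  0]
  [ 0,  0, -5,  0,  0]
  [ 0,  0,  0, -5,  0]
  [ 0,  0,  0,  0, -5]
J_3(-5) ⊕ J_1(-5) ⊕ J_1(-5)

The characteristic polynomial is
  det(x·I − A) = x^5 + 25*x^4 + 250*x^3 + 1250*x^2 + 3125*x + 3125 = (x + 5)^5

Eigenvalues and multiplicities (the geometric multiplicity of λ is n − rank(A − λI), which equals the number of Jordan blocks for λ):
  λ = -5: algebraic multiplicity = 5, geometric multiplicity = 3

Determining the block sizes for each eigenvalue:
  λ = -5: with am = 5 and gm = 3, the partition is not yet determined (e.g. several partitions of 5 into 3 parts exist). Let N = A − (-5)·I. Computing rank(N^1) = 2, rank(N^2) = 1, rank(N^3) = 0; the number of blocks of size ≥ j is rank(N^{j−1}) − rank(N^j), giving [3, 1, 1]. So we have 1 block(s) of size 3, 2 block(s) of size 1 → block sizes [3, 1, 1]

Assembling the blocks gives a Jordan form
J =
  [-5,  1,  0,  0,  0]
  [ 0, -5,  1,  0,  0]
  [ 0,  0, -5,  0,  0]
  [ 0,  0,  0, -5,  0]
  [ 0,  0,  0,  0, -5]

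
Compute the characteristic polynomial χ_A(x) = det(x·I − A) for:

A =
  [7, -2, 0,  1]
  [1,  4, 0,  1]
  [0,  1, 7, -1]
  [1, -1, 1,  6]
x^4 - 24*x^3 + 216*x^2 - 864*x + 1296

Expanding det(x·I − A) (e.g. by cofactor expansion or by noting that A is similar to its Jordan form J, which has the same characteristic polynomial as A) gives
  χ_A(x) = x^4 - 24*x^3 + 216*x^2 - 864*x + 1296
which factors as (x - 6)^4. The eigenvalues (with algebraic multiplicities) are λ = 6 with multiplicity 4.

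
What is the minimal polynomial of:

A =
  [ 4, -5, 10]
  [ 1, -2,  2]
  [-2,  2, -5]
x^2 + 2*x + 1

The characteristic polynomial is χ_A(x) = (x + 1)^3, so the eigenvalues are known. The minimal polynomial is
  m_A(x) = Π_λ (x − λ)^{k_λ}
where k_λ is the size of the *largest* Jordan block for λ (equivalently, the smallest k with (A − λI)^k v = 0 for every generalised eigenvector v of λ).

  λ = -1: largest Jordan block has size 2, contributing (x + 1)^2

So m_A(x) = (x + 1)^2 = x^2 + 2*x + 1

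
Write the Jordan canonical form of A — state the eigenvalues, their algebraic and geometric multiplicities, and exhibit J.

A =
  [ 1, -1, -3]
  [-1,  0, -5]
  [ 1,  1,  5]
J_3(2)

The characteristic polynomial is
  det(x·I − A) = x^3 - 6*x^2 + 12*x - 8 = (x - 2)^3

Eigenvalues and multiplicities (the geometric multiplicity of λ is n − rank(A − λI), which equals the number of Jordan blocks for λ):
  λ = 2: algebraic multiplicity = 3, geometric multiplicity = 1

Determining the block sizes for each eigenvalue:
  λ = 2: one block (gm = 1), so the single block has size am = 3 → block sizes [3]

Assembling the blocks gives a Jordan form
J =
  [2, 1, 0]
  [0, 2, 1]
  [0, 0, 2]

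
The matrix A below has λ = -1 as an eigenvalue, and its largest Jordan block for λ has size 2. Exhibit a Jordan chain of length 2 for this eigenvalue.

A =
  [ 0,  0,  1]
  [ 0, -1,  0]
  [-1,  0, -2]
A Jordan chain for λ = -1 of length 2:
v_1 = (1, 0, -1)ᵀ
v_2 = (1, 0, 0)ᵀ

Let N = A − (-1)·I. We want v_2 with N^2 v_2 = 0 but N^1 v_2 ≠ 0; then v_{j-1} := N · v_j for j = 2, …, 2.

Pick v_2 = (1, 0, 0)ᵀ.
Then v_1 = N · v_2 = (1, 0, -1)ᵀ.

Sanity check: (A − (-1)·I) v_1 = (0, 0, 0)ᵀ = 0. ✓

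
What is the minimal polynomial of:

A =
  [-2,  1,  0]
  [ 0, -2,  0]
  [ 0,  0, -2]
x^2 + 4*x + 4

The characteristic polynomial is χ_A(x) = (x + 2)^3, so the eigenvalues are known. The minimal polynomial is
  m_A(x) = Π_λ (x − λ)^{k_λ}
where k_λ is the size of the *largest* Jordan block for λ (equivalently, the smallest k with (A − λI)^k v = 0 for every generalised eigenvector v of λ).

  λ = -2: largest Jordan block has size 2, contributing (x + 2)^2

So m_A(x) = (x + 2)^2 = x^2 + 4*x + 4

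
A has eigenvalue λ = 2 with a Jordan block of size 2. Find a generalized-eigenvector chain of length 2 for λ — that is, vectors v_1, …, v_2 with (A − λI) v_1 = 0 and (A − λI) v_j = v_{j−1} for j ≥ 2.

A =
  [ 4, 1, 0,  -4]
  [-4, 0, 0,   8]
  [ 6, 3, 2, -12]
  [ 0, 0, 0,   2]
A Jordan chain for λ = 2 of length 2:
v_1 = (2, -4, 6, 0)ᵀ
v_2 = (1, 0, 0, 0)ᵀ

Let N = A − (2)·I. We want v_2 with N^2 v_2 = 0 but N^1 v_2 ≠ 0; then v_{j-1} := N · v_j for j = 2, …, 2.

Pick v_2 = (1, 0, 0, 0)ᵀ.
Then v_1 = N · v_2 = (2, -4, 6, 0)ᵀ.

Sanity check: (A − (2)·I) v_1 = (0, 0, 0, 0)ᵀ = 0. ✓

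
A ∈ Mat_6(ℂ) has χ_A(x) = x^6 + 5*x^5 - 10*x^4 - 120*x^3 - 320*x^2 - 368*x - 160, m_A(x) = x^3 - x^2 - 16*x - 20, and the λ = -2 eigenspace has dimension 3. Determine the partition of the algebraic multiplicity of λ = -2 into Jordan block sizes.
Block sizes for λ = -2: [2, 2, 1]

Step 1 — from the characteristic polynomial, algebraic multiplicity of λ = -2 is 5. From dim ker(A − (-2)·I) = 3, there are exactly 3 Jordan blocks for λ = -2.
Step 2 — from the minimal polynomial, the factor (x + 2)^2 tells us the largest block for λ = -2 has size 2.
Step 3 — with total size 5, 3 blocks, and largest block 2, the block sizes (in nonincreasing order) are [2, 2, 1].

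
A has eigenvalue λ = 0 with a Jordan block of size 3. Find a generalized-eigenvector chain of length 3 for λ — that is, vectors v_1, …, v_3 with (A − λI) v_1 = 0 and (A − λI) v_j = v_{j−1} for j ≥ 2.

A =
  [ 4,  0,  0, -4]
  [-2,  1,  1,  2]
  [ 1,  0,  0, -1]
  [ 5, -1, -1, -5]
A Jordan chain for λ = 0 of length 3:
v_1 = (-4, 1, -1, -4)ᵀ
v_2 = (4, -2, 1, 5)ᵀ
v_3 = (1, 0, 0, 0)ᵀ

Let N = A − (0)·I. We want v_3 with N^3 v_3 = 0 but N^2 v_3 ≠ 0; then v_{j-1} := N · v_j for j = 3, …, 2.

Pick v_3 = (1, 0, 0, 0)ᵀ.
Then v_2 = N · v_3 = (4, -2, 1, 5)ᵀ.
Then v_1 = N · v_2 = (-4, 1, -1, -4)ᵀ.

Sanity check: (A − (0)·I) v_1 = (0, 0, 0, 0)ᵀ = 0. ✓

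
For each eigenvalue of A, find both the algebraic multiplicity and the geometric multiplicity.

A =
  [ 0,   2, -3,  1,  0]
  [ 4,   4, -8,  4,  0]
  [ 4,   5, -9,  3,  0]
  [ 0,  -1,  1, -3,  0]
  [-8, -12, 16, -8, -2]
λ = -2: alg = 5, geom = 3

Step 1 — factor the characteristic polynomial to read off the algebraic multiplicities:
  χ_A(x) = (x + 2)^5

Step 2 — compute geometric multiplicities via the rank-nullity identity g(λ) = n − rank(A − λI):
  rank(A − (-2)·I) = 2, so dim ker(A − (-2)·I) = n − 2 = 3

Summary:
  λ = -2: algebraic multiplicity = 5, geometric multiplicity = 3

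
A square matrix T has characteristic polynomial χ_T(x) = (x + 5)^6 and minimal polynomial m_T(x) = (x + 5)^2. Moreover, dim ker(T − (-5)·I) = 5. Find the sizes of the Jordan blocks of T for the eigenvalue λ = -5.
Block sizes for λ = -5: [2, 1, 1, 1, 1]

Step 1 — from the characteristic polynomial, algebraic multiplicity of λ = -5 is 6. From dim ker(T − (-5)·I) = 5, there are exactly 5 Jordan blocks for λ = -5.
Step 2 — from the minimal polynomial, the factor (x + 5)^2 tells us the largest block for λ = -5 has size 2.
Step 3 — with total size 6, 5 blocks, and largest block 2, the block sizes (in nonincreasing order) are [2, 1, 1, 1, 1].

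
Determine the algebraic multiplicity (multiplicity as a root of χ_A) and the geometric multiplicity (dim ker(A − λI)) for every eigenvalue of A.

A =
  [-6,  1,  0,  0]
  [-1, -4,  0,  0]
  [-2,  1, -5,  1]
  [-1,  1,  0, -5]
λ = -5: alg = 4, geom = 2

Step 1 — factor the characteristic polynomial to read off the algebraic multiplicities:
  χ_A(x) = (x + 5)^4

Step 2 — compute geometric multiplicities via the rank-nullity identity g(λ) = n − rank(A − λI):
  rank(A − (-5)·I) = 2, so dim ker(A − (-5)·I) = n − 2 = 2

Summary:
  λ = -5: algebraic multiplicity = 4, geometric multiplicity = 2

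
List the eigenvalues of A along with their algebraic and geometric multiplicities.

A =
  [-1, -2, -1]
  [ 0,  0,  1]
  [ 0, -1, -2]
λ = -1: alg = 3, geom = 1

Step 1 — factor the characteristic polynomial to read off the algebraic multiplicities:
  χ_A(x) = (x + 1)^3

Step 2 — compute geometric multiplicities via the rank-nullity identity g(λ) = n − rank(A − λI):
  rank(A − (-1)·I) = 2, so dim ker(A − (-1)·I) = n − 2 = 1

Summary:
  λ = -1: algebraic multiplicity = 3, geometric multiplicity = 1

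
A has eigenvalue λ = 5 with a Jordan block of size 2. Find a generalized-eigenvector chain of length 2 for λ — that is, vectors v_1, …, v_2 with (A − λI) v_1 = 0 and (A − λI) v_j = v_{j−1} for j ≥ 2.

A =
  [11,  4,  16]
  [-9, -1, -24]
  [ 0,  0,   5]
A Jordan chain for λ = 5 of length 2:
v_1 = (6, -9, 0)ᵀ
v_2 = (1, 0, 0)ᵀ

Let N = A − (5)·I. We want v_2 with N^2 v_2 = 0 but N^1 v_2 ≠ 0; then v_{j-1} := N · v_j for j = 2, …, 2.

Pick v_2 = (1, 0, 0)ᵀ.
Then v_1 = N · v_2 = (6, -9, 0)ᵀ.

Sanity check: (A − (5)·I) v_1 = (0, 0, 0)ᵀ = 0. ✓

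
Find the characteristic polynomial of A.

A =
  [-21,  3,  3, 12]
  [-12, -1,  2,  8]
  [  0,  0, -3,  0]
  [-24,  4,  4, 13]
x^4 + 12*x^3 + 54*x^2 + 108*x + 81

Expanding det(x·I − A) (e.g. by cofactor expansion or by noting that A is similar to its Jordan form J, which has the same characteristic polynomial as A) gives
  χ_A(x) = x^4 + 12*x^3 + 54*x^2 + 108*x + 81
which factors as (x + 3)^4. The eigenvalues (with algebraic multiplicities) are λ = -3 with multiplicity 4.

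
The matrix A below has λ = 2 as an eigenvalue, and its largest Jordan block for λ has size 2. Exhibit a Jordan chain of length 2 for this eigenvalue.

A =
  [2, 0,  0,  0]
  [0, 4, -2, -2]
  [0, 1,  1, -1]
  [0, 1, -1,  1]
A Jordan chain for λ = 2 of length 2:
v_1 = (0, 2, 1, 1)ᵀ
v_2 = (0, 1, 0, 0)ᵀ

Let N = A − (2)·I. We want v_2 with N^2 v_2 = 0 but N^1 v_2 ≠ 0; then v_{j-1} := N · v_j for j = 2, …, 2.

Pick v_2 = (0, 1, 0, 0)ᵀ.
Then v_1 = N · v_2 = (0, 2, 1, 1)ᵀ.

Sanity check: (A − (2)·I) v_1 = (0, 0, 0, 0)ᵀ = 0. ✓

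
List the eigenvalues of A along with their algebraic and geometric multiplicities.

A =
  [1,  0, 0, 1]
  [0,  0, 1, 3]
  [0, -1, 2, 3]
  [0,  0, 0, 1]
λ = 1: alg = 4, geom = 2

Step 1 — factor the characteristic polynomial to read off the algebraic multiplicities:
  χ_A(x) = (x - 1)^4

Step 2 — compute geometric multiplicities via the rank-nullity identity g(λ) = n − rank(A − λI):
  rank(A − (1)·I) = 2, so dim ker(A − (1)·I) = n − 2 = 2

Summary:
  λ = 1: algebraic multiplicity = 4, geometric multiplicity = 2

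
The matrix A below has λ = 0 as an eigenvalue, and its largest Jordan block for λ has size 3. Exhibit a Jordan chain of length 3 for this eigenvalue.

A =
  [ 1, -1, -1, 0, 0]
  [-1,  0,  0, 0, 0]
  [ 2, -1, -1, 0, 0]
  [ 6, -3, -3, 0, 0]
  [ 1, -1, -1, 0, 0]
A Jordan chain for λ = 0 of length 3:
v_1 = (0, -1, 1, 3, 0)ᵀ
v_2 = (1, -1, 2, 6, 1)ᵀ
v_3 = (1, 0, 0, 0, 0)ᵀ

Let N = A − (0)·I. We want v_3 with N^3 v_3 = 0 but N^2 v_3 ≠ 0; then v_{j-1} := N · v_j for j = 3, …, 2.

Pick v_3 = (1, 0, 0, 0, 0)ᵀ.
Then v_2 = N · v_3 = (1, -1, 2, 6, 1)ᵀ.
Then v_1 = N · v_2 = (0, -1, 1, 3, 0)ᵀ.

Sanity check: (A − (0)·I) v_1 = (0, 0, 0, 0, 0)ᵀ = 0. ✓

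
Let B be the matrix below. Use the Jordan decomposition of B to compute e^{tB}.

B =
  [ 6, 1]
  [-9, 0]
e^{tB} =
  [3*t*exp(3*t) + exp(3*t), t*exp(3*t)]
  [-9*t*exp(3*t), -3*t*exp(3*t) + exp(3*t)]

Strategy: write B = P · J · P⁻¹ where J is a Jordan canonical form, so e^{tB} = P · e^{tJ} · P⁻¹, and e^{tJ} can be computed block-by-block.

B has Jordan form
J =
  [3, 1]
  [0, 3]
(up to reordering of blocks).

Per-block formulas:
  For a 2×2 Jordan block J_2(3): exp(t · J_2(3)) = e^(3t)·(I + t·N), where N is the 2×2 nilpotent shift.

After assembling e^{tJ} and conjugating by P, we get:

e^{tB} =
  [3*t*exp(3*t) + exp(3*t), t*exp(3*t)]
  [-9*t*exp(3*t), -3*t*exp(3*t) + exp(3*t)]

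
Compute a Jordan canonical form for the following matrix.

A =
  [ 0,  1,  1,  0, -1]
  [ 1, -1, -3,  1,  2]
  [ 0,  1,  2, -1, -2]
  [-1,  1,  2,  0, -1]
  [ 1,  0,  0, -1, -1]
J_3(0) ⊕ J_2(0)

The characteristic polynomial is
  det(x·I − A) = x^5

Eigenvalues and multiplicities (the geometric multiplicity of λ is n − rank(A − λI), which equals the number of Jordan blocks for λ):
  λ = 0: algebraic multiplicity = 5, geometric multiplicity = 2

Determining the block sizes for each eigenvalue:
  λ = 0: with am = 5 and gm = 2, the partition is not yet determined (e.g. several partitions of 5 into 2 parts exist). Let N = A − (0)·I. Computing rank(N^1) = 3, rank(N^2) = 1, rank(N^3) = 0; the number of blocks of size ≥ j is rank(N^{j−1}) − rank(N^j), giving [2, 2, 1]. So we have 1 block(s) of size 3, 1 block(s) of size 2 → block sizes [3, 2]

Assembling the blocks gives a Jordan form
J =
  [0, 1, 0, 0, 0]
  [0, 0, 1, 0, 0]
  [0, 0, 0, 0, 0]
  [0, 0, 0, 0, 1]
  [0, 0, 0, 0, 0]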